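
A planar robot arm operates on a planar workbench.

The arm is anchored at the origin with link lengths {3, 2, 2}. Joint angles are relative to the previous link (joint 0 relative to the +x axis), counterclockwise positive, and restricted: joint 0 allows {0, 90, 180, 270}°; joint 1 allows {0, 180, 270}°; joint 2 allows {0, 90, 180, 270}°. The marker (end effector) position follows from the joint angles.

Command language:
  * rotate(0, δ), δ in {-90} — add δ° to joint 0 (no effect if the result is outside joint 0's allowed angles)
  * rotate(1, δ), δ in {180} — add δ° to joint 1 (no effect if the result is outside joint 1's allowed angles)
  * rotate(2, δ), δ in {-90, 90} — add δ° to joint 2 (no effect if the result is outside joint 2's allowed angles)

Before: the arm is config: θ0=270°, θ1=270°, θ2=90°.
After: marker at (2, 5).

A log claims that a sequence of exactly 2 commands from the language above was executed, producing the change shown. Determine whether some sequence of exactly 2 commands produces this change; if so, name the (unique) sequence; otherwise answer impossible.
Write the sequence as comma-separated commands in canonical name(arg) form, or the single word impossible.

from: config: θ0=270°, θ1=270°, θ2=90°
step 1 (rotate(0, -90)): config: θ0=180°, θ1=270°, θ2=90°
step 2 (rotate(0, -90)): config: θ0=90°, θ1=270°, θ2=90°
all 16 alternatives checked — unique.

rotate(0, -90), rotate(0, -90)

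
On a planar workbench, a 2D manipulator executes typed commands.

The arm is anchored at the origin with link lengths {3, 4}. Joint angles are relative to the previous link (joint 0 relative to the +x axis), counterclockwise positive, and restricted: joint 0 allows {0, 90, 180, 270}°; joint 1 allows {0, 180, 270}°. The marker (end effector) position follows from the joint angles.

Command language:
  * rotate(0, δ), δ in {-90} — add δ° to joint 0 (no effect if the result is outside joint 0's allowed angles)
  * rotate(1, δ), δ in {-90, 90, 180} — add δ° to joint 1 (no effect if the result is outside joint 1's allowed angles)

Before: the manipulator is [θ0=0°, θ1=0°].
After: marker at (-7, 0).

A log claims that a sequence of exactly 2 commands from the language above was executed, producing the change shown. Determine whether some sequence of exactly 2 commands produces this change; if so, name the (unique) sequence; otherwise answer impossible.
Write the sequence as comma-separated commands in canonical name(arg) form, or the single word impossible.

from: [θ0=0°, θ1=0°]
[1] after rotate(0, -90): [θ0=270°, θ1=0°]
[2] after rotate(0, -90): [θ0=180°, θ1=0°]
all 16 alternatives checked — unique.

rotate(0, -90), rotate(0, -90)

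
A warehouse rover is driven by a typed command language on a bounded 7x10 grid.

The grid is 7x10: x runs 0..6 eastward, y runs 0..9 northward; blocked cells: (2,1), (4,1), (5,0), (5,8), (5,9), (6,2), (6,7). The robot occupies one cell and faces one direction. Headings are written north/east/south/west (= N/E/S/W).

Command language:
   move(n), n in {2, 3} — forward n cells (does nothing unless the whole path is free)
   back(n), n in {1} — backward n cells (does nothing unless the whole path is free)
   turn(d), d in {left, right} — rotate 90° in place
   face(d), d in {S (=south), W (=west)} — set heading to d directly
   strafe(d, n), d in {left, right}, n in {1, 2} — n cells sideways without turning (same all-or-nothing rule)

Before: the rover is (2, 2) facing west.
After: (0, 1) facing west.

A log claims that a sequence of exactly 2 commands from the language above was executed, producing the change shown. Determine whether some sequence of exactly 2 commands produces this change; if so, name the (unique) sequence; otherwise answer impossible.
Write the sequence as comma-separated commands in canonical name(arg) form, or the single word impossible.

move(2), strafe(left, 1)

key: heading stays W — no command in the sequence turns
begin: (2, 2) facing west
t=1 move(2) ⇒ (0, 2) facing west
t=2 strafe(left, 1) ⇒ (0, 1) facing west
all 121 alternatives checked — unique.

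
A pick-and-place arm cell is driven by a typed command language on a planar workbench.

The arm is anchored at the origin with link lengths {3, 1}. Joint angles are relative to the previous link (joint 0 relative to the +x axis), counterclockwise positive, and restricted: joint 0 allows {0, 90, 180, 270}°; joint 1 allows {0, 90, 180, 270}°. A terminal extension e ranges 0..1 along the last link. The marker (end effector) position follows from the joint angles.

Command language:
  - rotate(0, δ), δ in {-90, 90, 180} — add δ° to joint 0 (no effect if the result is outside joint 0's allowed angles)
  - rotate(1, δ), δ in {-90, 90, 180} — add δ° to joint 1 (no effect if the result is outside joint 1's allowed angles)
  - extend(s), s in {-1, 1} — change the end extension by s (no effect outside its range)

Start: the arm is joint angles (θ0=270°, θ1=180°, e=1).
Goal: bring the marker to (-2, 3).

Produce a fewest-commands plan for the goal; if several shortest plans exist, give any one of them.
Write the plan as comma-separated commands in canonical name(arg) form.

t0: joint angles (θ0=270°, θ1=180°, e=1)
[1] after rotate(0, 180): joint angles (θ0=90°, θ1=180°, e=1)
[2] after rotate(1, -90): joint angles (θ0=90°, θ1=90°, e=1)
nothing shorter than 2 reaches the goal.

rotate(0, 180), rotate(1, -90)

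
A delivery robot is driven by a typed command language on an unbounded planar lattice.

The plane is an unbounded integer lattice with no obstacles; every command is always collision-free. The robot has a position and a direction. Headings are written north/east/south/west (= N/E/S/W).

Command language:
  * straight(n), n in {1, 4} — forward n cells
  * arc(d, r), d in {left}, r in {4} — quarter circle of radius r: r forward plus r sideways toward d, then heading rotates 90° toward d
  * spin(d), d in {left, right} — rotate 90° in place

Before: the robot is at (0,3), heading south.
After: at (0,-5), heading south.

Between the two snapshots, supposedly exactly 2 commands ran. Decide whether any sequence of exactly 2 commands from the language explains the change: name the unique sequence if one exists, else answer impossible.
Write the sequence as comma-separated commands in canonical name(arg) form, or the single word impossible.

straight(4), straight(4)

key: heading stays S — no command in the sequence turns
initial: at (0,3), heading south
1. straight(4) → at (0,-1), heading south
2. straight(4) → at (0,-5), heading south
no other 2-command option fits: unique.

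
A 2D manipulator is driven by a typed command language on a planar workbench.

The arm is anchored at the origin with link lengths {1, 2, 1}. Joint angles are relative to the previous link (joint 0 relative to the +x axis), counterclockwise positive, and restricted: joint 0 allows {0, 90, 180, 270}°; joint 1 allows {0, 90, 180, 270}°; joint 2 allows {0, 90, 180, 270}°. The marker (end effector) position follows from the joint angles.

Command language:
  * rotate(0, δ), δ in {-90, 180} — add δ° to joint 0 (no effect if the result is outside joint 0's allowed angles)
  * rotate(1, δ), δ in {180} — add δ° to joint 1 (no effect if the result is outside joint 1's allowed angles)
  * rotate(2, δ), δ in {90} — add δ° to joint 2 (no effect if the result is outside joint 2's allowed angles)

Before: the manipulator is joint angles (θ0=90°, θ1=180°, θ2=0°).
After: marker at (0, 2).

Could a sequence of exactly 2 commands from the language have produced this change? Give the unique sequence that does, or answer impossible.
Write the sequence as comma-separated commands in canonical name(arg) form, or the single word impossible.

rotate(0, -90), rotate(0, -90)

start: joint angles (θ0=90°, θ1=180°, θ2=0°)
t=1 rotate(0, -90) ⇒ joint angles (θ0=0°, θ1=180°, θ2=0°)
t=2 rotate(0, -90) ⇒ joint angles (θ0=270°, θ1=180°, θ2=0°)
all 16 alternatives checked — unique.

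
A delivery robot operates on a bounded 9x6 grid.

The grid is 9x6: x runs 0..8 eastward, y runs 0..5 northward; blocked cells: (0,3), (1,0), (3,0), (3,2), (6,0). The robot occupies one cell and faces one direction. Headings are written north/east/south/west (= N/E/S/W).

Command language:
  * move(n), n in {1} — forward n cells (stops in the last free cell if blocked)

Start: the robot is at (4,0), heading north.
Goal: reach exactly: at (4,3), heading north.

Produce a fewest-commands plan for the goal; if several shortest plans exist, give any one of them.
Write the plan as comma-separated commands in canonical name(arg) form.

move(1), move(1), move(1)

t0: at (4,0), heading north
t=1 move(1) ⇒ at (4,1), heading north
t=2 move(1) ⇒ at (4,2), heading north
t=3 move(1) ⇒ at (4,3), heading north
minimal: 3 command(s), checked below 3.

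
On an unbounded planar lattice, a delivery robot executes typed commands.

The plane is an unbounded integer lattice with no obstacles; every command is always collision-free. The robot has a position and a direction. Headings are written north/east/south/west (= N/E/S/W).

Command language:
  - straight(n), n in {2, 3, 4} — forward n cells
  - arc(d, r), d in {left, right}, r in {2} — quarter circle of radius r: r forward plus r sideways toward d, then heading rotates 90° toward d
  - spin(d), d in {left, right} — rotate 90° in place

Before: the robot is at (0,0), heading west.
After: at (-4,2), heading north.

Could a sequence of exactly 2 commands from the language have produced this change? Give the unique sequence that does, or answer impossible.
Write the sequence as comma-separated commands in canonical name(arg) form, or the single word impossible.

straight(2), arc(right, 2)

key: order matters: swapping straight(2) and arc(right, 2) lands elsewhere
begin: at (0,0), heading west
t=1 straight(2) ⇒ at (-2,0), heading west
t=2 arc(right, 2) ⇒ at (-4,2), heading north
uniquely the one of 49 2-step routes that fits.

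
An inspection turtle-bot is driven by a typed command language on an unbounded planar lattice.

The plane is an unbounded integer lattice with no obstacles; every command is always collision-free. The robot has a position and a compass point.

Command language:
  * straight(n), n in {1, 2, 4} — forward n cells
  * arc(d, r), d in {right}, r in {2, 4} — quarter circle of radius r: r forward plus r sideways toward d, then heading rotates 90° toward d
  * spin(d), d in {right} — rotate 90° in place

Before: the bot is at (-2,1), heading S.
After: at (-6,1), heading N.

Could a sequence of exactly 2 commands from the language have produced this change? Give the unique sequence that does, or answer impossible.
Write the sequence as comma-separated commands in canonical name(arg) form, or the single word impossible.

arc(right, 2), arc(right, 2)

key: position moved to (-6,1) AND the heading swung to N — translation plus rotation needed
start: at (-2,1), heading S
step 1 (arc(right, 2)): at (-4,-1), heading W
step 2 (arc(right, 2)): at (-6,1), heading N
uniquely the one of 36 2-step routes that fits.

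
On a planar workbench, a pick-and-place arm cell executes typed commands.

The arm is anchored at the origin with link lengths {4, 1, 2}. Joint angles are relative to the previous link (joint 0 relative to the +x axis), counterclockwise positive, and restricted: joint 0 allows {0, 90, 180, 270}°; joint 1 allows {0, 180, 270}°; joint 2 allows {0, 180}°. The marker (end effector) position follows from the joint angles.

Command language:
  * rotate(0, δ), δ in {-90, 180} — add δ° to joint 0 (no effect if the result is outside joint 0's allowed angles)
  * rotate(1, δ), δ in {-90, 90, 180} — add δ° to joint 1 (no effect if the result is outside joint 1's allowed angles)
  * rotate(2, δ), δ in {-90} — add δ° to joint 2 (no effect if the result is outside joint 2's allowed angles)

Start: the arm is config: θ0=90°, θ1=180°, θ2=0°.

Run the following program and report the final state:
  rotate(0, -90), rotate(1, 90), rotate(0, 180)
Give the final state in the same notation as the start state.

initial: config: θ0=90°, θ1=180°, θ2=0°
1. rotate(0, -90) → config: θ0=0°, θ1=180°, θ2=0°
2. rotate(1, 90) → config: θ0=0°, θ1=270°, θ2=0°
3. rotate(0, 180) → config: θ0=180°, θ1=270°, θ2=0°

config: θ0=180°, θ1=270°, θ2=0°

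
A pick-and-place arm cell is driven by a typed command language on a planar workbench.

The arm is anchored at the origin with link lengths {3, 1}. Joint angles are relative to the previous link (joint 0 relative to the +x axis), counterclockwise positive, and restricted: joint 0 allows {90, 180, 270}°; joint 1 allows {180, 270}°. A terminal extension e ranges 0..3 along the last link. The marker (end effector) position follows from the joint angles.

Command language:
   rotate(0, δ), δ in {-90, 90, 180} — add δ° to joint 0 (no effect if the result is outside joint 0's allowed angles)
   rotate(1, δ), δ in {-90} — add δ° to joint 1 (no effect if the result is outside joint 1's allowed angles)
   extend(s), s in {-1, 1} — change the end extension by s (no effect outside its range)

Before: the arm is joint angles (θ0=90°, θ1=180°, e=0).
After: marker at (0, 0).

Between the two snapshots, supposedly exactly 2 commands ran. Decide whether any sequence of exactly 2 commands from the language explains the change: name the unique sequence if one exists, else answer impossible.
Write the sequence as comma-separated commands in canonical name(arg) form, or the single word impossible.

initial: joint angles (θ0=90°, θ1=180°, e=0)
[1] after extend(1): joint angles (θ0=90°, θ1=180°, e=1)
[2] after extend(1): joint angles (θ0=90°, θ1=180°, e=2)
no rival 2-sequence matches.

extend(1), extend(1)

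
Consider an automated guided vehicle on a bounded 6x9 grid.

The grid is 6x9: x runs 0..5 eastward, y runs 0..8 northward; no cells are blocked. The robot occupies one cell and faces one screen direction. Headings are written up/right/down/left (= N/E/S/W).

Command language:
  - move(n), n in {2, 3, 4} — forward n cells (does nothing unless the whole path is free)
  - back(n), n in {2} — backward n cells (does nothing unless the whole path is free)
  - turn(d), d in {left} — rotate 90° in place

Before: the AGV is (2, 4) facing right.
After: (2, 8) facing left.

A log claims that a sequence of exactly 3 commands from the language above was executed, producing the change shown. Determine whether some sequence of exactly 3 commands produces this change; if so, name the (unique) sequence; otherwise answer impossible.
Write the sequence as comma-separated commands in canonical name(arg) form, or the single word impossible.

key: cell and facing (now W) both changed — the 3 commands mix motion and turning
initial: (2, 4) facing right
step 1 (turn(left)): (2, 4) facing up
step 2 (move(4)): (2, 8) facing up
step 3 (turn(left)): (2, 8) facing left
no rival 3-sequence matches.

turn(left), move(4), turn(left)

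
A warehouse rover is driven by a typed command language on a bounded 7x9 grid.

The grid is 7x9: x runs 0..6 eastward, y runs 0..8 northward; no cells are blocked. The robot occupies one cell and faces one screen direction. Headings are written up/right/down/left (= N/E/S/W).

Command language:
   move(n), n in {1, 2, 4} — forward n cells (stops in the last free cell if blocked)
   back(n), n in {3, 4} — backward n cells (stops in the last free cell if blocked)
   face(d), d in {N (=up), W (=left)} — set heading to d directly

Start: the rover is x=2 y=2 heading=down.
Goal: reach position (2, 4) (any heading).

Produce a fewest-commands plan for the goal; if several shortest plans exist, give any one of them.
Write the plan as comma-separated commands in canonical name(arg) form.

t0: x=2 y=2 heading=down
1. move(2) → x=2 y=0 heading=down
2. back(4) → x=2 y=4 heading=down
minimal: 2 command(s), checked below 2.

move(2), back(4)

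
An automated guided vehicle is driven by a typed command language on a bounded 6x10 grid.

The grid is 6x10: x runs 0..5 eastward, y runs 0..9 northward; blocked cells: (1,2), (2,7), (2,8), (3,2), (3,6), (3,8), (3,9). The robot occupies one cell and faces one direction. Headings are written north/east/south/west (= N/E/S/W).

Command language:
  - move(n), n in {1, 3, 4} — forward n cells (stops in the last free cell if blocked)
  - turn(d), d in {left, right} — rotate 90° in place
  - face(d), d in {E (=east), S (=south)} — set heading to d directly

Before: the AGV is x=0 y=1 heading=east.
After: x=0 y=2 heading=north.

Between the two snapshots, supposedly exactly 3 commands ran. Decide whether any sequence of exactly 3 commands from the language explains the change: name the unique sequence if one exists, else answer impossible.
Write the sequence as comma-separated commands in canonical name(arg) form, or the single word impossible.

key: position moved to (0,2) AND the heading swung to N — translation plus rotation needed
from: x=0 y=1 heading=east
1. face(E) → x=0 y=1 heading=east
2. turn(left) → x=0 y=1 heading=north
3. move(1) → x=0 y=2 heading=north
all 343 alternatives checked — unique.

face(E), turn(left), move(1)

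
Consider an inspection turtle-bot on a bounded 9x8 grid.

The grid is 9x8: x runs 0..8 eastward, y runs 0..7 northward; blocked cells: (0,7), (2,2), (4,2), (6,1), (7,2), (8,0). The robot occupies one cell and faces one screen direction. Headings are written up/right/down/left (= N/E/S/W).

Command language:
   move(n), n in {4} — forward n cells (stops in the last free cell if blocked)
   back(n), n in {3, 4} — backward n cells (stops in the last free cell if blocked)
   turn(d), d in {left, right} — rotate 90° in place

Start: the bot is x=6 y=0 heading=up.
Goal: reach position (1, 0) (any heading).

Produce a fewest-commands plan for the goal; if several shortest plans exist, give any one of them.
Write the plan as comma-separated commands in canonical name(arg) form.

turn(left), move(4), back(3), move(4)

from: x=6 y=0 heading=up
step 1 (turn(left)): x=6 y=0 heading=left
step 2 (move(4)): x=2 y=0 heading=left
step 3 (back(3)): x=5 y=0 heading=left
step 4 (move(4)): x=1 y=0 heading=left
shorter routes all fall short; 4 is best.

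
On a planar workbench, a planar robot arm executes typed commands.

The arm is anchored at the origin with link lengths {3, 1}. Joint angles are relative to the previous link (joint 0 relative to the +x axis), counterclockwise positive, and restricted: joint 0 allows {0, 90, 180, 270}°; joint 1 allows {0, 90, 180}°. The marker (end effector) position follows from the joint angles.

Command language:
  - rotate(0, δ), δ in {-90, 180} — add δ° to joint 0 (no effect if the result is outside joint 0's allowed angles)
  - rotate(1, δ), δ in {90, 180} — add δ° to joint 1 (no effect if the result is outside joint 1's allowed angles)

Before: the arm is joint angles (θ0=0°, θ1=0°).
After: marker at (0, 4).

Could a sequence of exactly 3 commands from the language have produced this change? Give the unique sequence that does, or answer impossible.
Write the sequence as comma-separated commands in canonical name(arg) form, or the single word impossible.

begin: joint angles (θ0=0°, θ1=0°)
[1] after rotate(0, -90): joint angles (θ0=270°, θ1=0°)
[2] after rotate(0, -90): joint angles (θ0=180°, θ1=0°)
[3] after rotate(0, -90): joint angles (θ0=90°, θ1=0°)
all 64 alternatives checked — unique.

rotate(0, -90), rotate(0, -90), rotate(0, -90)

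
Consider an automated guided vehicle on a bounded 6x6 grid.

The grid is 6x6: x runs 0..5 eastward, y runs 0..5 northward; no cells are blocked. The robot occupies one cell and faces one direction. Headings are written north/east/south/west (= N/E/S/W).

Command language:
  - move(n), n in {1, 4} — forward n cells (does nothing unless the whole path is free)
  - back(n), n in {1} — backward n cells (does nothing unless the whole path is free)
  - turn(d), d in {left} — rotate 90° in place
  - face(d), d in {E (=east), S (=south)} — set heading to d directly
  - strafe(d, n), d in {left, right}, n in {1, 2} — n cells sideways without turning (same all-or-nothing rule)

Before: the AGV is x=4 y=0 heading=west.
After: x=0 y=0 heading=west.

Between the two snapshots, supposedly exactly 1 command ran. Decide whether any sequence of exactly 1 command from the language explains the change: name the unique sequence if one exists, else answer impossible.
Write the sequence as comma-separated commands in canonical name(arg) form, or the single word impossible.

move(4)

key: heading stays W — the single command does not turn
from: x=4 y=0 heading=west
t=1 move(4) ⇒ x=0 y=0 heading=west
no rival 1-sequence matches.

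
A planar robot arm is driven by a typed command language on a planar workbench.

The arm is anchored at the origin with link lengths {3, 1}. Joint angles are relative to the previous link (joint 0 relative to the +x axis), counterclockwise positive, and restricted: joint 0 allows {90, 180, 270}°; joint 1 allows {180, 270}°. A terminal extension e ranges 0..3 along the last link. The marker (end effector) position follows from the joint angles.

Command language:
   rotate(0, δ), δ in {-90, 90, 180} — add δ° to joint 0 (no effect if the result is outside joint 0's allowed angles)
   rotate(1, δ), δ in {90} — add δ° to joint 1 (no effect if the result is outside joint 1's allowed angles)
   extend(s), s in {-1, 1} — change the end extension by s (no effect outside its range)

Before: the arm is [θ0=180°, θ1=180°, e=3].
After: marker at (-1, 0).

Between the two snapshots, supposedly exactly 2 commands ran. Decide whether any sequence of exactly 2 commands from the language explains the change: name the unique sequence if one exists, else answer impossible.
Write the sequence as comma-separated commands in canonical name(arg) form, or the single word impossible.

begin: [θ0=180°, θ1=180°, e=3]
[1] after extend(-1): [θ0=180°, θ1=180°, e=2]
[2] after extend(-1): [θ0=180°, θ1=180°, e=1]
no rival 2-sequence matches.

extend(-1), extend(-1)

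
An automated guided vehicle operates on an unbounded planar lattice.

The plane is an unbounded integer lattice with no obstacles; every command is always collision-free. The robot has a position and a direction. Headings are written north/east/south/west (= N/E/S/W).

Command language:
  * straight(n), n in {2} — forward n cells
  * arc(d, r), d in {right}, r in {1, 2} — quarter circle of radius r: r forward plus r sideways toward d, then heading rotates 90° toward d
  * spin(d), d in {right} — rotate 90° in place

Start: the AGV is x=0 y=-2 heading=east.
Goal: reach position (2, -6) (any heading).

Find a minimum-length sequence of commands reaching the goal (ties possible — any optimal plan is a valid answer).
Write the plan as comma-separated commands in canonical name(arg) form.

arc(right, 2), straight(2)

initial: x=0 y=-2 heading=east
1. arc(right, 2) → x=2 y=-4 heading=south
2. straight(2) → x=2 y=-6 heading=south
minimal: 2 command(s), checked below 2.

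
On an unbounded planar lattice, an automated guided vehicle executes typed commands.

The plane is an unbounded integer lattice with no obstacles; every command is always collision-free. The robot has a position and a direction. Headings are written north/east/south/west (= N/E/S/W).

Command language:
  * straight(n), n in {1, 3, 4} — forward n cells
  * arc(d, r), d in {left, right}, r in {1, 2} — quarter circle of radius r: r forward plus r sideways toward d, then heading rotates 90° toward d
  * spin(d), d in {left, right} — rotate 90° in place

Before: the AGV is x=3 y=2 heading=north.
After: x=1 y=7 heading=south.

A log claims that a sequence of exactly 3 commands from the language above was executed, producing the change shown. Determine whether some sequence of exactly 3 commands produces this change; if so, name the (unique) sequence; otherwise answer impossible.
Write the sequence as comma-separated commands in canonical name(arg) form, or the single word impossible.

straight(3), arc(left, 2), spin(left)

key: cell and facing (now S) both changed — the 3 commands mix motion and turning
t0: x=3 y=2 heading=north
t=1 straight(3) ⇒ x=3 y=5 heading=north
t=2 arc(left, 2) ⇒ x=1 y=7 heading=west
t=3 spin(left) ⇒ x=1 y=7 heading=south
all 729 alternatives checked — unique.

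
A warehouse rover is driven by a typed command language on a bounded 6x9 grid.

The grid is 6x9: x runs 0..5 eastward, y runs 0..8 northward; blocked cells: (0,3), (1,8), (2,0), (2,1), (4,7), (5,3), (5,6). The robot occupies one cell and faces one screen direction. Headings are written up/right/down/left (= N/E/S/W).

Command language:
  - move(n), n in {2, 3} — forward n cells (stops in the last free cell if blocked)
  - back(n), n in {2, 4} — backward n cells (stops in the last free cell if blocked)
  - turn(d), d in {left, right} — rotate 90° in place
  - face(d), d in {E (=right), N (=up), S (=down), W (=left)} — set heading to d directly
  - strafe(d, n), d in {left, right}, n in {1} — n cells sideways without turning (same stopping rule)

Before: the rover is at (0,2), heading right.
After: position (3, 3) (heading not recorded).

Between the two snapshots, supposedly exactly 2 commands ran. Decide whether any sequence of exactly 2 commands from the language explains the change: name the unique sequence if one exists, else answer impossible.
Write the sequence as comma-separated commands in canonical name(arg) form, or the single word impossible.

move(3), strafe(left, 1)

key: order matters: swapping move(3) and strafe(left, 1) lands elsewhere
t0: at (0,2), heading right
1. move(3) → at (3,2), heading right
2. strafe(left, 1) → at (3,3), heading right
all 144 alternatives checked — unique.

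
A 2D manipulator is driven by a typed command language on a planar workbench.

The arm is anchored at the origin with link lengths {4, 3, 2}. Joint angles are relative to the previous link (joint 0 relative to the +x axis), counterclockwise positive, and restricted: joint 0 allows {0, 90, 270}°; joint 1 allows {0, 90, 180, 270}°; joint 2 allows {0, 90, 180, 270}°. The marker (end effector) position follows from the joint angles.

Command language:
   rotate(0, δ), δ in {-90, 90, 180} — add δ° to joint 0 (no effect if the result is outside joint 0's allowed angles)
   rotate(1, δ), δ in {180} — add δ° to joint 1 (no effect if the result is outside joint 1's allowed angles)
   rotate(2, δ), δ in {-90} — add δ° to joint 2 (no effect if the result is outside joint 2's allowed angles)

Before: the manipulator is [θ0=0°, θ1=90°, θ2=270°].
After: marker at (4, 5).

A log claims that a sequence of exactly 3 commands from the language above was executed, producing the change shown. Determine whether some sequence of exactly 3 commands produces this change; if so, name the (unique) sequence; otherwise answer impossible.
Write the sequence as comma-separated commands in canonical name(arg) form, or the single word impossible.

rotate(2, -90), rotate(2, -90), rotate(2, -90)

begin: [θ0=0°, θ1=90°, θ2=270°]
step 1 (rotate(2, -90)): [θ0=0°, θ1=90°, θ2=180°]
step 2 (rotate(2, -90)): [θ0=0°, θ1=90°, θ2=90°]
step 3 (rotate(2, -90)): [θ0=0°, θ1=90°, θ2=0°]
all 125 alternatives checked — unique.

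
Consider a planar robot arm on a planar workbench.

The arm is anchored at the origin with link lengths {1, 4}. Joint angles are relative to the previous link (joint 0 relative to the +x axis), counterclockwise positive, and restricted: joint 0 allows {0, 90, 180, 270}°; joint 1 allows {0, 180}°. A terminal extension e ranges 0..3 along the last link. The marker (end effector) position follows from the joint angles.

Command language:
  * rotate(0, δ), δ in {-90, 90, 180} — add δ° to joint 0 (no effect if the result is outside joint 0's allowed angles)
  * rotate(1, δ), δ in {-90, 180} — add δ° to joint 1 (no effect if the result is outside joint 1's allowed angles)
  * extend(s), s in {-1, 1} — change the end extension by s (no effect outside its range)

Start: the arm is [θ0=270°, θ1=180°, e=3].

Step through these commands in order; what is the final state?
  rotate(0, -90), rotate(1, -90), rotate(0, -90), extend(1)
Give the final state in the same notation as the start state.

t0: [θ0=270°, θ1=180°, e=3]
1. rotate(0, -90) → [θ0=180°, θ1=180°, e=3]
2. rotate(1, -90) → [θ0=180°, θ1=180°, e=3]
3. rotate(0, -90) → [θ0=90°, θ1=180°, e=3]
4. extend(1) → [θ0=90°, θ1=180°, e=3]

[θ0=90°, θ1=180°, e=3]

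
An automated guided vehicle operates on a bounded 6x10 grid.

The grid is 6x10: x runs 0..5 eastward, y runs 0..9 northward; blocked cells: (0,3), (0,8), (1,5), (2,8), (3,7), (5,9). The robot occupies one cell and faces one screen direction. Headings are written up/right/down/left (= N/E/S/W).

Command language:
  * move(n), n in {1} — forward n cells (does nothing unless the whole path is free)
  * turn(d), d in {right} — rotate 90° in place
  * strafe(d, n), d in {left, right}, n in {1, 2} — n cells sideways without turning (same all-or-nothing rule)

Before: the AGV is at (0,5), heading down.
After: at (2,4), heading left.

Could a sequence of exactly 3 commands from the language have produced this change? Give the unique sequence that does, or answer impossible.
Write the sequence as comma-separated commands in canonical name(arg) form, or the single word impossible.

key: order matters: swapping move(1) and turn(right) lands elsewhere
t0: at (0,5), heading down
step 1 (move(1)): at (0,4), heading down
step 2 (strafe(left, 2)): at (2,4), heading down
step 3 (turn(right)): at (2,4), heading left
no other 3-command option fits: unique.

move(1), strafe(left, 2), turn(right)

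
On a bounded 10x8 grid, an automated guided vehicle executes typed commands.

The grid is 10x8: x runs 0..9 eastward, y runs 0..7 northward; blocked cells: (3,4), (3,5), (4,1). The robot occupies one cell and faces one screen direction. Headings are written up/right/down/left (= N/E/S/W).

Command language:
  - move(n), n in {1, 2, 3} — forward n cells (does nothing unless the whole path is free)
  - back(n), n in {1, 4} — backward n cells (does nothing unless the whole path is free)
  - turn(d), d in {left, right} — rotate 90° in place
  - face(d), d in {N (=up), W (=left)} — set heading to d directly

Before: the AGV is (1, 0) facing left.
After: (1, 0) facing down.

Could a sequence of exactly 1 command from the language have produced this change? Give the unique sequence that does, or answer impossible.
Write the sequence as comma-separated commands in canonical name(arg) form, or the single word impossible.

key: (1,0) unchanged — the single command moves nothing
t0: (1, 0) facing left
t=1 turn(left) ⇒ (1, 0) facing down
uniquely the one of 9 1-step routes that fits.

turn(left)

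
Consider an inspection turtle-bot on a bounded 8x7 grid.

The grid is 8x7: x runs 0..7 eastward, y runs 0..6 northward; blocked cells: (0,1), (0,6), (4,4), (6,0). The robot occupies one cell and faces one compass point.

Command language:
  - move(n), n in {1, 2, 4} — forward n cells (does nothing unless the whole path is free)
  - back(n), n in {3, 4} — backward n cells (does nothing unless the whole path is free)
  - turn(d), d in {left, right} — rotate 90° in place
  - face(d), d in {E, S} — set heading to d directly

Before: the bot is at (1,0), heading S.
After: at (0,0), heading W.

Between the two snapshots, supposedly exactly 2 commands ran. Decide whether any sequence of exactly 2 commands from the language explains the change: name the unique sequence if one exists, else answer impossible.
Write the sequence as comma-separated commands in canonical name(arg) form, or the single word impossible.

turn(right), move(1)

key: position moved to (0,0) AND the heading swung to W — translation plus rotation needed
initial: at (1,0), heading S
step 1 (turn(right)): at (1,0), heading W
step 2 (move(1)): at (0,0), heading W
no other 2-command option fits: unique.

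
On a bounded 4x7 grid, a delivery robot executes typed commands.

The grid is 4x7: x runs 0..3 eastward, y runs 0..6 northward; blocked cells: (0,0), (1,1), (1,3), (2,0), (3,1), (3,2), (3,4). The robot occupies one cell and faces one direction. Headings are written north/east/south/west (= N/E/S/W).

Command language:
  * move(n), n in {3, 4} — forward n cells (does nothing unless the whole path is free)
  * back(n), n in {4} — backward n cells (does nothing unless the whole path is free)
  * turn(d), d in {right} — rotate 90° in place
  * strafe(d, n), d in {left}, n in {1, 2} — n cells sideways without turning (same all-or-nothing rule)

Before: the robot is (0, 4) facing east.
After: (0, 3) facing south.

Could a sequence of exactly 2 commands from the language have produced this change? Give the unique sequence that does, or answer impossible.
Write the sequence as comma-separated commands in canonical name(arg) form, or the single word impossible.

impossible

every 2-command combo misses the target.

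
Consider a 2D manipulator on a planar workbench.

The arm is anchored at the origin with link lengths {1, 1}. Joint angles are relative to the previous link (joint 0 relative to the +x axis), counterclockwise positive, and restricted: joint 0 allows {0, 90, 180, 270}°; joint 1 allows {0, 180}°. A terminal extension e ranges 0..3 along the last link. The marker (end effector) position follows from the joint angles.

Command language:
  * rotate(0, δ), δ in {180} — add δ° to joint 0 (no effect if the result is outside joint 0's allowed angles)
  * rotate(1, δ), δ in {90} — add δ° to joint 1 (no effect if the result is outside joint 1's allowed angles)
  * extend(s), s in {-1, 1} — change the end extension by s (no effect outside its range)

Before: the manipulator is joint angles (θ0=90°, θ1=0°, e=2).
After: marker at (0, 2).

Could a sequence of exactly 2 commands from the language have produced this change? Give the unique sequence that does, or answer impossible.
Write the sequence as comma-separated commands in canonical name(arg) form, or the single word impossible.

begin: joint angles (θ0=90°, θ1=0°, e=2)
[1] after extend(-1): joint angles (θ0=90°, θ1=0°, e=1)
[2] after extend(-1): joint angles (θ0=90°, θ1=0°, e=0)
all 16 alternatives checked — unique.

extend(-1), extend(-1)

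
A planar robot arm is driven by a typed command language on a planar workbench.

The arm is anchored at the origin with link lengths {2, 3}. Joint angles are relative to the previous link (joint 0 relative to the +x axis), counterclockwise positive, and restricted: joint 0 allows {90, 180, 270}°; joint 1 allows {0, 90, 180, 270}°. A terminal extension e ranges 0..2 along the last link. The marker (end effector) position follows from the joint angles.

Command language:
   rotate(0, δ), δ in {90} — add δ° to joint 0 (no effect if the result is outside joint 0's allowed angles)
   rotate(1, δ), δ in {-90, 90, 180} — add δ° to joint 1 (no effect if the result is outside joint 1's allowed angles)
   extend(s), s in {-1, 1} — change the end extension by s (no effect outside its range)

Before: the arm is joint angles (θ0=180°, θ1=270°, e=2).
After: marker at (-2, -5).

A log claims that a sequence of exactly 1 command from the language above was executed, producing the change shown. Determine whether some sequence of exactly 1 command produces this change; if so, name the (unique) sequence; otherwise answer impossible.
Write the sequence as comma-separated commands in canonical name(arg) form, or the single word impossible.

rotate(1, 180)

initial: joint angles (θ0=180°, θ1=270°, e=2)
1. rotate(1, 180) → joint angles (θ0=180°, θ1=90°, e=2)
no rival 1-sequence matches.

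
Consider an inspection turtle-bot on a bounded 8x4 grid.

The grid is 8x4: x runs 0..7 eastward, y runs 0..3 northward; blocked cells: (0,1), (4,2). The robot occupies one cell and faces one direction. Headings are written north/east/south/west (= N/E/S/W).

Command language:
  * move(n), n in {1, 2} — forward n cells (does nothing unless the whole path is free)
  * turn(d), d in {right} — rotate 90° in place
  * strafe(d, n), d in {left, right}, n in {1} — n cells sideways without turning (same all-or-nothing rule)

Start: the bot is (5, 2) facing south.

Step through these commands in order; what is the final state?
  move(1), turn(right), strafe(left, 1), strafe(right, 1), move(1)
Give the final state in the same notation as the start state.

t0: (5, 2) facing south
1. move(1) → (5, 1) facing south
2. turn(right) → (5, 1) facing west
3. strafe(left, 1) → (5, 0) facing west
4. strafe(right, 1) → (5, 1) facing west
5. move(1) → (4, 1) facing west

(4, 1) facing west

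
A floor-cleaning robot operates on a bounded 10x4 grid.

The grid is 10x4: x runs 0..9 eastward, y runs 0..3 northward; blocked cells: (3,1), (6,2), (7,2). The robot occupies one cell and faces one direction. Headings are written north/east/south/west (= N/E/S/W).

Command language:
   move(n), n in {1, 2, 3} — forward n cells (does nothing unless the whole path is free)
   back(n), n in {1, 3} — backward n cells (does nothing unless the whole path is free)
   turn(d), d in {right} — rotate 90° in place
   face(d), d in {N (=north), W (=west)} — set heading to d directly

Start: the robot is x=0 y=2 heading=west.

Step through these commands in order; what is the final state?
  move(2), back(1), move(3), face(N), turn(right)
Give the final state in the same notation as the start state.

t0: x=0 y=2 heading=west
[1] after move(2): x=0 y=2 heading=west
[2] after back(1): x=1 y=2 heading=west
[3] after move(3): x=1 y=2 heading=west
[4] after face(N): x=1 y=2 heading=north
[5] after turn(right): x=1 y=2 heading=east

x=1 y=2 heading=east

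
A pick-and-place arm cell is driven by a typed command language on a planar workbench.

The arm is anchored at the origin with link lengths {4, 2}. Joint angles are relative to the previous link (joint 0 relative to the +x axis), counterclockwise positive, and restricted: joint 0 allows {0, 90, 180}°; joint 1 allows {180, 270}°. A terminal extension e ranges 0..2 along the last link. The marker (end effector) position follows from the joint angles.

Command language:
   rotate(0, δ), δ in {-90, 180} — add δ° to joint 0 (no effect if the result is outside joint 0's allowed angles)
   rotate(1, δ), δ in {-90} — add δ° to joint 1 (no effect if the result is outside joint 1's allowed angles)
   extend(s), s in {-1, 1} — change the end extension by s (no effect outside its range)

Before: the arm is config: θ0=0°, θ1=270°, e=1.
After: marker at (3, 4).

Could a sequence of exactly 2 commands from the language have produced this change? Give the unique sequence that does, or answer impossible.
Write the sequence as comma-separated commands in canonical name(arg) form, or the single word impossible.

key: running rotate(0, -90) before rotate(0, 180) would end elsewhere — order is forced
start: config: θ0=0°, θ1=270°, e=1
[1] after rotate(0, 180): config: θ0=180°, θ1=270°, e=1
[2] after rotate(0, -90): config: θ0=90°, θ1=270°, e=1
uniquely the one of 25 2-step routes that fits.

rotate(0, 180), rotate(0, -90)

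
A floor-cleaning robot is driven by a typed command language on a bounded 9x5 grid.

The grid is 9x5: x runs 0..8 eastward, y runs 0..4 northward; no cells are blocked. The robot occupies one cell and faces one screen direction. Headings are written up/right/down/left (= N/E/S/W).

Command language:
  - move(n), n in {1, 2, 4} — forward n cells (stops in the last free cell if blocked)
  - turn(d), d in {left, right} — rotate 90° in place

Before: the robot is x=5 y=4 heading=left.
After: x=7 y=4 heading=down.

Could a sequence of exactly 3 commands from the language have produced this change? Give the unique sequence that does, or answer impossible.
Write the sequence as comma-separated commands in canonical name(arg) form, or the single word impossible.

checked all 3-command options: none fits.

impossible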